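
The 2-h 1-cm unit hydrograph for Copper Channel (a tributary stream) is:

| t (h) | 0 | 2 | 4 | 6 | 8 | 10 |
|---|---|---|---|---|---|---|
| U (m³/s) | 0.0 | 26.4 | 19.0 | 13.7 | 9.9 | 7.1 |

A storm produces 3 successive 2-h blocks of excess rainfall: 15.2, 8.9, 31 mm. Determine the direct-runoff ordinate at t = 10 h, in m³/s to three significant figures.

By discrete convolution, Q_j = Σ (P_i / 10 mm) · U_{j−i}.
At t = 10 h (j=5): Q = (15.2/10)·7.1 + (8.9/10)·9.9 + (31/10)·13.7 = 62.1 m³/s.

Q ≈ 62.1 m³/s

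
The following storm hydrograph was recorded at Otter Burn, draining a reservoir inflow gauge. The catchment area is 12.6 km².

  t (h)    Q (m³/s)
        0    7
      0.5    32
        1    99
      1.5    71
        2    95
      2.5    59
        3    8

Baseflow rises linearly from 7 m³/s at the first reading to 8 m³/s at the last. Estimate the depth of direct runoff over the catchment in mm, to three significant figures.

d ≈ 45.5 mm

Direct runoff: 0.00, 24.83, 91.67, 63.50, 87.33, 51.17, 0.00 m³/s; ΣQ_DR = 318.5 m³/s.
V = ΣQ_DR · Δt = 318.5 × 1800 s = 5.733 × 10^5 m³.
Over A = 12.6 km², depth = V / A = 45.5 mm.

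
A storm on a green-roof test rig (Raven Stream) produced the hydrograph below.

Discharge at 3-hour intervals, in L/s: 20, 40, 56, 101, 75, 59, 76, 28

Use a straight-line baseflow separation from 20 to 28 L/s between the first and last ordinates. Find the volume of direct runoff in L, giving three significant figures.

V ≈ 2.84 × 10^6 L

Direct-runoff ordinates (Q − Q_b): 0.00, 18.86, 33.71, 77.57, 50.43, 33.29, 49.14, 0.00 L/s.
ΣQ_DR = 263.0 L/s.
With Δt = 3 h = 10800 s, V = ΣQ_DR · Δt = 263.0 × 10800 = 2.84 × 10^6 L.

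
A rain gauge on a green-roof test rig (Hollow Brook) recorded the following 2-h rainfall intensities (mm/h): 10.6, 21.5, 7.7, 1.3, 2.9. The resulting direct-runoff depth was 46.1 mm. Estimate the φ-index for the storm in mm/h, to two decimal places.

Only the 3 blocks with intensity above φ contribute runoff: 10.6, 21.5, 7.7 mm/h.
Σ(I−φ)·Δt = d  ⇒  (10.6+21.5+7.7 − 3φ)·2 = 46.1
φ = (39.80 − 46.1/2) / 3 = 5.58 mm/h.

φ ≈ 5.58 mm/h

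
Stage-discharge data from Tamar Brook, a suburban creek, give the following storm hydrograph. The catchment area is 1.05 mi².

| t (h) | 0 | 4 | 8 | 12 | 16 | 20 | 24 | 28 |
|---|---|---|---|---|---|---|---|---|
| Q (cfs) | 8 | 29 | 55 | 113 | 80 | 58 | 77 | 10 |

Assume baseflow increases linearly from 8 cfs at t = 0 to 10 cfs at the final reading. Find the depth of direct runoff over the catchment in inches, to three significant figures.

Direct runoff: 0.00, 20.71, 46.43, 104.14, 70.86, 48.57, 67.29, 0.00 cfs; ΣQ_DR = 358.0 cfs.
V = ΣQ_DR · Δt = 358.0 × 14400 s = 5.155 × 10^6 ft³.
Over A = 1.05 mi², depth = V / A = 2.11 in.

d ≈ 2.11 in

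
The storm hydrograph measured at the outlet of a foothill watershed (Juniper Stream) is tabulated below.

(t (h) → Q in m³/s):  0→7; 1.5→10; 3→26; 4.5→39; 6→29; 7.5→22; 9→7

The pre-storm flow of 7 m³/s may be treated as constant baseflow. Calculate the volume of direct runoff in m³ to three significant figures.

V ≈ 4.91 × 10^5 m³

Direct-runoff ordinates (Q − Q_b): 0.0, 3.0, 19.0, 32.0, 22.0, 15.0, 0.0 m³/s.
ΣQ_DR = 91.00 m³/s.
With Δt = 1.5 h = 5400 s, V = ΣQ_DR · Δt = 91.00 × 5400 = 4.91 × 10^5 m³.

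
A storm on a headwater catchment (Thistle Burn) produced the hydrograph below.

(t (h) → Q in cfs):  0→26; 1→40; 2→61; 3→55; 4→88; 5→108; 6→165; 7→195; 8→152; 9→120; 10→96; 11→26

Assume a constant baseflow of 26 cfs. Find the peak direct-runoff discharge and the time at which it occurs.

Subtracting baseflow gives direct-runoff ordinates: 0.0, 14.0, 35.0, 29.0, 62.0, 82.0, 139.0, 169.0, 126.0, 94.0, 70.0, 0.0 cfs.
The maximum is 169.0 cfs, occurring at the reading for t = 7 h.

Q_p = 169.0 cfs at t = 7 h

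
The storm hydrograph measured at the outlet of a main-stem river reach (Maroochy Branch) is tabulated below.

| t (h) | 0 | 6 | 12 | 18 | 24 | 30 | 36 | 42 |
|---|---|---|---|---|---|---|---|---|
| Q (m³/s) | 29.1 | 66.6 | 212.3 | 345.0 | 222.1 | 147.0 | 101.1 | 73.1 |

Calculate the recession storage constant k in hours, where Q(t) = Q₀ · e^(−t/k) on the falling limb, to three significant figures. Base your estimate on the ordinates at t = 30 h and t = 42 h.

k ≈ 17.2 h

On the falling limb, Q drops from 147.0 to 73.1 m³/s between t = 30 h and t = 42 h (Δt = 12 h).
k = −Δt / ln(Q₂/Q₁) = −12 / ln(73.1/147.0) = 17.2 h.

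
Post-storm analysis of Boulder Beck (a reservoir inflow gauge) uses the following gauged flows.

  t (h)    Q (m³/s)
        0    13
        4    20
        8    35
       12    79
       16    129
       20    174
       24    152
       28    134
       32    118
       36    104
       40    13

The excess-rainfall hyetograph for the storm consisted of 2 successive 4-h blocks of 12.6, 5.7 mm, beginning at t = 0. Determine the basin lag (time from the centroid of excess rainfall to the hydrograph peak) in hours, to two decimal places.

Centroid of excess rainfall: t_c = Σ P_i·t̄_i / ΣP_i = 3.2459 h (block centres at 2, 6 h).
Hydrograph peak occurs at t = 20 h, so basin lag t_L = 20 − 3.2459 = 16.75 h.

t_L ≈ 16.75 h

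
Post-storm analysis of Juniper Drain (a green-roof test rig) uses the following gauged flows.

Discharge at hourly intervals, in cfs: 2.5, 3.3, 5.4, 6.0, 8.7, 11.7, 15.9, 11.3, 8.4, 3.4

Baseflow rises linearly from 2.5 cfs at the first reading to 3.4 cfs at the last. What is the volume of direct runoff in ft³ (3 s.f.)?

Direct-runoff ordinates (Q − Q_b): 0.00, 0.70, 2.70, 3.20, 5.80, 8.70, 12.80, 8.10, 5.10, 0.00 cfs.
ΣQ_DR = 47.10 cfs.
With Δt = 1 h = 3600 s, V = ΣQ_DR · Δt = 47.10 × 3600 = 1.70 × 10^5 ft³.

V ≈ 1.70 × 10^5 ft³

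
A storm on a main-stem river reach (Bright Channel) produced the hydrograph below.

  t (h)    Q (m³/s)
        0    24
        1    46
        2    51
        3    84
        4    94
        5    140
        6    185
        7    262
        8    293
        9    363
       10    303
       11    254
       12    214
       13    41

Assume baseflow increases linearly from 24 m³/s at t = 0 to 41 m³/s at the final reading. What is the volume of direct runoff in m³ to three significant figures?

Direct-runoff ordinates (Q − Q_b): 0.00, 20.69, 24.38, 56.08, 64.77, 109.46, 153.15, 228.85, 258.54, 327.23, 265.92, 215.62, 174.31, 0.00 m³/s.
ΣQ_DR = 1899 m³/s.
With Δt = 1 h = 3600 s, V = ΣQ_DR · Δt = 1899 × 3600 = 6.84 × 10^6 m³.

V ≈ 6.84 × 10^6 m³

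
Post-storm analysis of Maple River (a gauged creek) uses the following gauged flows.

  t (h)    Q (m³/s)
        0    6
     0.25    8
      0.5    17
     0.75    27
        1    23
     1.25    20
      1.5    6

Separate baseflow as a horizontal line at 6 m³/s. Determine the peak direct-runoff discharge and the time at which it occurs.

Q_p = 21.0 m³/s at t = 0.75 h

Subtracting baseflow gives direct-runoff ordinates: 0.0, 2.0, 11.0, 21.0, 17.0, 14.0, 0.0 m³/s.
The maximum is 21.0 m³/s, occurring at the reading for t = 0.75 h.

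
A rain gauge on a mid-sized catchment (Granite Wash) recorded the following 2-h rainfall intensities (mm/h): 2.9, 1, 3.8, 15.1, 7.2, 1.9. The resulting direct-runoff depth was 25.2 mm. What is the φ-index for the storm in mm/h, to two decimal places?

Only the 2 blocks with intensity above φ contribute runoff: 15.1, 7.2 mm/h.
Σ(I−φ)·Δt = d  ⇒  (15.1+7.2 − 2φ)·2 = 25.2
φ = (22.30 − 25.2/2) / 2 = 4.85 mm/h.

φ ≈ 4.85 mm/h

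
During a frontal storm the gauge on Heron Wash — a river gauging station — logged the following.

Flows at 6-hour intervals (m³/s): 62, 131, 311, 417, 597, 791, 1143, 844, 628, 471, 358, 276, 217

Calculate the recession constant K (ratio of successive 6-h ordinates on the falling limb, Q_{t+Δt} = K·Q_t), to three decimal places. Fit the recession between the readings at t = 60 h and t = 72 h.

K ≈ 0.779

Using the recession-limb readings at t = 60 h and t = 72 h: Q falls from 358 to 217 m³/s over 2 intervals.
K = (Q₂/Q₁)^(1/2) = (217/358)^(1/2) = 0.779.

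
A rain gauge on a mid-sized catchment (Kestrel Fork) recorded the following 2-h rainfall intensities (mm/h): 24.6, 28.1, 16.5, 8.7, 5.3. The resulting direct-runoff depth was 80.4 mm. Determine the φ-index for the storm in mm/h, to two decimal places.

Only the 3 blocks with intensity above φ contribute runoff: 24.6, 28.1, 16.5 mm/h.
Σ(I−φ)·Δt = d  ⇒  (24.6+28.1+16.5 − 3φ)·2 = 80.4
φ = (69.20 − 80.4/2) / 3 = 9.67 mm/h.

φ ≈ 9.67 mm/h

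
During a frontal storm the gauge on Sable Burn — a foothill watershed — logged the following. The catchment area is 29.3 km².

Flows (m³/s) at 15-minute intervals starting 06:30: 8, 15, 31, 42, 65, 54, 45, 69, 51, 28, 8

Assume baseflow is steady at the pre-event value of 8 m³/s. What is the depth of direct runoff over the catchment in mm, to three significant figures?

d ≈ 10.1 mm

Direct runoff: 0.0, 7.0, 23.0, 34.0, 57.0, 46.0, 37.0, 61.0, 43.0, 20.0, 0.0 m³/s; ΣQ_DR = 328.0 m³/s.
V = ΣQ_DR · Δt = 328.0 × 900 s = 2.952 × 10^5 m³.
Over A = 29.3 km², depth = V / A = 10.1 mm.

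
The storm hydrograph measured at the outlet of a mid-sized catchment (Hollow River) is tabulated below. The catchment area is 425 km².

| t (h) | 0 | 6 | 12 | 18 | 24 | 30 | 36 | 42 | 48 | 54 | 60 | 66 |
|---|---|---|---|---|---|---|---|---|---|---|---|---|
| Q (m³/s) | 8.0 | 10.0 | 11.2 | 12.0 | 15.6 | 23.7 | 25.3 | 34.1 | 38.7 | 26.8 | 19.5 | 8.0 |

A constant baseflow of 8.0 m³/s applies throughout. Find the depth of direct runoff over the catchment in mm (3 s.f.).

Direct runoff: 0.0, 2.0, 3.2, 4.0, 7.6, 15.7, 17.3, 26.1, 30.7, 18.8, 11.5, 0.0 m³/s; ΣQ_DR = 136.9 m³/s.
V = ΣQ_DR · Δt = 136.9 × 21600 s = 2.957 × 10^6 m³.
Over A = 425 km², depth = V / A = 6.96 mm.

d ≈ 6.96 mm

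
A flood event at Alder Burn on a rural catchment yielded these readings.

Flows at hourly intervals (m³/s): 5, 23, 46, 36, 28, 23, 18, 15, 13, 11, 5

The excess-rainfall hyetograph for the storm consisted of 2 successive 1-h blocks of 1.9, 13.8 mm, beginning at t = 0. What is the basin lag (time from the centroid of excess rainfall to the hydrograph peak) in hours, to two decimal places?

t_L ≈ 0.62 h

Centroid of excess rainfall: t_c = Σ P_i·t̄_i / ΣP_i = 1.3790 h (block centres at 0.5, 1.5 h).
Hydrograph peak occurs at t = 2 h, so basin lag t_L = 2 − 1.3790 = 0.62 h.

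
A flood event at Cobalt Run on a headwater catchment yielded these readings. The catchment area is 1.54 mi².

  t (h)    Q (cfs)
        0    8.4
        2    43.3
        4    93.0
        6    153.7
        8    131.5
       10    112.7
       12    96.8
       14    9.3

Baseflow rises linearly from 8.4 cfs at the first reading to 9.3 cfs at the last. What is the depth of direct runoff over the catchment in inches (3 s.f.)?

Direct runoff: 0.00, 34.77, 84.34, 144.91, 122.59, 103.66, 87.63, 0.00 cfs; ΣQ_DR = 577.9 cfs.
V = ΣQ_DR · Δt = 577.9 × 7200 s = 4.161 × 10^6 ft³.
Over A = 1.54 mi², depth = V / A = 1.16 in.

d ≈ 1.16 in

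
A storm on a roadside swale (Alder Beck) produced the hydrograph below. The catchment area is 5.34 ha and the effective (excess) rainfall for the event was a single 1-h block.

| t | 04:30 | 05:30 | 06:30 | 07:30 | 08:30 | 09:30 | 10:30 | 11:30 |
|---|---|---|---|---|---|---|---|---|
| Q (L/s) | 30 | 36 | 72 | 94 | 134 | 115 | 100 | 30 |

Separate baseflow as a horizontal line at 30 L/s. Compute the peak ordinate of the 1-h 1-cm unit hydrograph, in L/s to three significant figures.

U_p ≈ 41.6 L/s

Direct runoff: 0.0, 6.0, 42.0, 64.0, 104.0, 85.0, 70.0, 0.0 L/s; ΣQ_DR = 371.0 L/s, peak = 104.0 L/s.
Runoff depth d = ΣQ_DR·Δt / A = 371.0 × 3600 / (5.34 ha) = 25.01 mm.
The 1-cm UH is the DRH scaled by (10 mm)/d, so U_p = 104.0 × 10/25.01 = 41.6 L/s.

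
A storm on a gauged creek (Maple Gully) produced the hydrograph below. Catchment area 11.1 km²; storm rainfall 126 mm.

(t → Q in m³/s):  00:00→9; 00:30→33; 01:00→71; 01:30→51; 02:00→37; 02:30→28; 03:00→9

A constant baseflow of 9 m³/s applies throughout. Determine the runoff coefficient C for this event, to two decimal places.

C ≈ 0.23

ΣQ_DR = 175.0 m³/s; V = ΣQ_DR·Δt = 3.150 × 10^5 m³.
Runoff depth d = V / A = 28.38 mm.
C = d / P = 28.38 / 126 = 0.23.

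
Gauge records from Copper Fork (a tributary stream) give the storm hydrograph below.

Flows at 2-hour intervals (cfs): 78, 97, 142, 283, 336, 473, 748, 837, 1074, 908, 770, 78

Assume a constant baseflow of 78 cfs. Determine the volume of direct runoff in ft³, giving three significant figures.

V ≈ 3.52 × 10^7 ft³

Direct-runoff ordinates (Q − Q_b): 0.0, 19.0, 64.0, 205.0, 258.0, 395.0, 670.0, 759.0, 996.0, 830.0, 692.0, 0.0 cfs.
ΣQ_DR = 4888 cfs.
With Δt = 2 h = 7200 s, V = ΣQ_DR · Δt = 4888 × 7200 = 3.52 × 10^7 ft³.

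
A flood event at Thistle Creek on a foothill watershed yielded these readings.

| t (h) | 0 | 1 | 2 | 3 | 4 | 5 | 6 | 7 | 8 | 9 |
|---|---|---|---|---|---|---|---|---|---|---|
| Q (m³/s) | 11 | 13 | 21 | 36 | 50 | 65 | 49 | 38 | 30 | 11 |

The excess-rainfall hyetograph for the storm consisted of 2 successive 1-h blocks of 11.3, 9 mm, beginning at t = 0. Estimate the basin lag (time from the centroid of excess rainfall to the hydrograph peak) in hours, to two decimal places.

t_L ≈ 4.06 h

Centroid of excess rainfall: t_c = Σ P_i·t̄_i / ΣP_i = 0.9433 h (block centres at 0.5, 1.5 h).
Hydrograph peak occurs at t = 5 h, so basin lag t_L = 5 − 0.9433 = 4.06 h.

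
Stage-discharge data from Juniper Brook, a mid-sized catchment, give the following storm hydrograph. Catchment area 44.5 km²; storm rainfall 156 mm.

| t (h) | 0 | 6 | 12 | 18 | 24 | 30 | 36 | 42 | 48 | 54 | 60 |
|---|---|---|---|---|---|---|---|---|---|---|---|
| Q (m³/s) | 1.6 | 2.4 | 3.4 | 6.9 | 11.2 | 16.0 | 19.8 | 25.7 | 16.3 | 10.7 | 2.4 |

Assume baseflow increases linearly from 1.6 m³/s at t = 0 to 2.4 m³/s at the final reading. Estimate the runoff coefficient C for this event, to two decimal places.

ΣQ_DR = 94.40 m³/s; V = ΣQ_DR·Δt = 2.039 × 10^6 m³.
Runoff depth d = V / A = 45.82 mm.
C = d / P = 45.82 / 156 = 0.29.

C ≈ 0.29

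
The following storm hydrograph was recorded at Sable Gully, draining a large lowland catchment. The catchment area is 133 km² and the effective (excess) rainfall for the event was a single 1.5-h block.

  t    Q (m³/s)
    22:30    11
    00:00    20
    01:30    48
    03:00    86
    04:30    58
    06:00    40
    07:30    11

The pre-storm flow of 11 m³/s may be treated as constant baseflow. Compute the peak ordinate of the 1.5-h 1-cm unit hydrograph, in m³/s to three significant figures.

U_p ≈ 93.8 m³/s

Direct runoff: 0.0, 9.0, 37.0, 75.0, 47.0, 29.0, 0.0 m³/s; ΣQ_DR = 197.0 m³/s, peak = 75.0 m³/s.
Runoff depth d = ΣQ_DR·Δt / A = 197.0 × 5400 / (133 km²) = 7.998 mm.
The 1-cm UH is the DRH scaled by (10 mm)/d, so U_p = 75.0 × 10/7.998 = 93.8 m³/s.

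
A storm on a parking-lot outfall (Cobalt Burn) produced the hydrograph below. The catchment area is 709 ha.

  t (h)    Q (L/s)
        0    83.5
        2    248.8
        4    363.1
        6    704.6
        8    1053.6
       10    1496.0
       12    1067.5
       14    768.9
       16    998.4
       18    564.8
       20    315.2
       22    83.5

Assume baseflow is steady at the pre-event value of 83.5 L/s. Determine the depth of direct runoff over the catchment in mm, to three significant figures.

Direct runoff: 0.0, 165.3, 279.6, 621.1, 970.1, 1412.5, 984.0, 685.4, 914.9, 481.3, 231.7, 0.0 L/s; ΣQ_DR = 6746 L/s.
V = ΣQ_DR · Δt = 6746 × 7200 s = 4.857 × 10^7 L.
Over A = 709 ha, depth = V / A = 6.85 mm.

d ≈ 6.85 mm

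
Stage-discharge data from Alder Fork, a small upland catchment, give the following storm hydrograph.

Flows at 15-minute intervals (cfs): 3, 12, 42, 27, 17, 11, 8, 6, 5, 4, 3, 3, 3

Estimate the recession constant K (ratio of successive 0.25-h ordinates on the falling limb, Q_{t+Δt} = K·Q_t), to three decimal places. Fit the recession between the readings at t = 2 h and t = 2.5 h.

Using the recession-limb readings at t = 2 h and t = 2.5 h: Q falls from 5 to 3 cfs over 2 intervals.
K = (Q₂/Q₁)^(1/2) = (3/5)^(1/2) = 0.775.

K ≈ 0.775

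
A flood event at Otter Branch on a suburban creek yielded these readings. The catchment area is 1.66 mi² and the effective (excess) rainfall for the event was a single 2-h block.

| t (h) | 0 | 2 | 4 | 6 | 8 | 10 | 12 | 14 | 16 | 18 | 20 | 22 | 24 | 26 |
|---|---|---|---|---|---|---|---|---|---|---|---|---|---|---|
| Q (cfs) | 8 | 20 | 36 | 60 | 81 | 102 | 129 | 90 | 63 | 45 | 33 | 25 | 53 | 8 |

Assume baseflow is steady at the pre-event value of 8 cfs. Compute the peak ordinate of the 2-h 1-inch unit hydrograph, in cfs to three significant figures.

U_p ≈ 101 cfs

Direct runoff: 0.0, 12.0, 28.0, 52.0, 73.0, 94.0, 121.0, 82.0, 55.0, 37.0, 25.0, 17.0, 45.0, 0.0 cfs; ΣQ_DR = 641.0 cfs, peak = 121.0 cfs.
Runoff depth d = ΣQ_DR·Δt / A = 641.0 × 7200 / (1.66 mi²) = 1.197 in.
The 1-inch UH is the DRH scaled by (1 in)/d, so U_p = 121.0 × 1/1.197 = 101 cfs.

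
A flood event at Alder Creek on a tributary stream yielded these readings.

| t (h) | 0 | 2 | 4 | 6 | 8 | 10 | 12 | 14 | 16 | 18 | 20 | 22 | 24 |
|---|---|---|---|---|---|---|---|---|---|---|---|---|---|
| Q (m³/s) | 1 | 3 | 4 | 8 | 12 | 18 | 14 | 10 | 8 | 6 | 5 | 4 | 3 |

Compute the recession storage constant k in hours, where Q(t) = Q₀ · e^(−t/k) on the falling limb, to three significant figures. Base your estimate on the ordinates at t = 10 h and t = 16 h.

On the falling limb, Q drops from 18 to 8 m³/s between t = 10 h and t = 16 h (Δt = 6 h).
k = −Δt / ln(Q₂/Q₁) = −6 / ln(8/18) = 7.40 h.

k ≈ 7.40 h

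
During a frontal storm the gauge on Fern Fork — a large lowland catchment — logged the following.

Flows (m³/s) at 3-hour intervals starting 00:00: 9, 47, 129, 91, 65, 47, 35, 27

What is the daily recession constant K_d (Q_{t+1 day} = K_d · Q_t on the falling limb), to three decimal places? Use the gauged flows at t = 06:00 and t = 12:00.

Between t = 06:00 and t = 12:00 the flow falls from 129 to 65 m³/s over 2×3 h = 6 h.
Per-interval ratio K = (65/129)^(1/2) = 0.7098; K_d = K^(24/3) = 0.064.

K_d ≈ 0.064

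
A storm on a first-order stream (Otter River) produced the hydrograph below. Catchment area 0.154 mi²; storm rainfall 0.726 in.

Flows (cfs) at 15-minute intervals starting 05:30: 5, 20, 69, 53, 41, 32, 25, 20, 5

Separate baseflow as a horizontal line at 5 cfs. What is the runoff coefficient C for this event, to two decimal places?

ΣQ_DR = 225.0 cfs; V = ΣQ_DR·Δt = 2.025 × 10^5 ft³.
Runoff depth d = V / A = 0.5660 in.
C = d / P = 0.5660 / 0.726 = 0.78.

C ≈ 0.78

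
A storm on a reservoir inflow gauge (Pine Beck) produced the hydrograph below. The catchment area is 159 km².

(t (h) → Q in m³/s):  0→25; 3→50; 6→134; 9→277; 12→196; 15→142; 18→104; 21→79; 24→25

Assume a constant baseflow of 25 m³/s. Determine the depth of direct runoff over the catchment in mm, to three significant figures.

Direct runoff: 0.0, 25.0, 109.0, 252.0, 171.0, 117.0, 79.0, 54.0, 0.0 m³/s; ΣQ_DR = 807.0 m³/s.
V = ΣQ_DR · Δt = 807.0 × 10800 s = 8.716 × 10^6 m³.
Over A = 159 km², depth = V / A = 54.8 mm.

d ≈ 54.8 mm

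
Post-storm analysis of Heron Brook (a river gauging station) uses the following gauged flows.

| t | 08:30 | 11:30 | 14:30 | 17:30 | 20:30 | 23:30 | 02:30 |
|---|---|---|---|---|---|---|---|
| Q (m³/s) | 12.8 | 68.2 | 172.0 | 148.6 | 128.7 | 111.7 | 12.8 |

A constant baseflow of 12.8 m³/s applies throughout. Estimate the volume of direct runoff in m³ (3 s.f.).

V ≈ 6.10 × 10^6 m³

Direct-runoff ordinates (Q − Q_b): 0.0, 55.4, 159.2, 135.8, 115.9, 98.9, 0.0 m³/s.
ΣQ_DR = 565.2 m³/s.
With Δt = 3 h = 10800 s, V = ΣQ_DR · Δt = 565.2 × 10800 = 6.10 × 10^6 m³.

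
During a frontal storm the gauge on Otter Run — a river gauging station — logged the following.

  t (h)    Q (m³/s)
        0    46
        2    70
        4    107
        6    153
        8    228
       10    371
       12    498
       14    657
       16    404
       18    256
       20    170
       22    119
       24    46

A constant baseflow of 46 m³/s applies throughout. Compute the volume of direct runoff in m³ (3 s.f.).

Direct-runoff ordinates (Q − Q_b): 0.0, 24.0, 61.0, 107.0, 182.0, 325.0, 452.0, 611.0, 358.0, 210.0, 124.0, 73.0, 0.0 m³/s.
ΣQ_DR = 2527 m³/s.
With Δt = 2 h = 7200 s, V = ΣQ_DR · Δt = 2527 × 7200 = 1.82 × 10^7 m³.

V ≈ 1.82 × 10^7 m³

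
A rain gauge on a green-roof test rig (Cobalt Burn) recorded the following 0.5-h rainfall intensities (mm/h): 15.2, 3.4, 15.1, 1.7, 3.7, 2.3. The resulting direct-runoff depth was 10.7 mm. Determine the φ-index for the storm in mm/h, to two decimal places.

φ ≈ 4.45 mm/h

Only the 2 blocks with intensity above φ contribute runoff: 15.2, 15.1 mm/h.
Σ(I−φ)·Δt = d  ⇒  (15.2+15.1 − 2φ)·0.5 = 10.7
φ = (30.30 − 10.7/0.5) / 2 = 4.45 mm/h.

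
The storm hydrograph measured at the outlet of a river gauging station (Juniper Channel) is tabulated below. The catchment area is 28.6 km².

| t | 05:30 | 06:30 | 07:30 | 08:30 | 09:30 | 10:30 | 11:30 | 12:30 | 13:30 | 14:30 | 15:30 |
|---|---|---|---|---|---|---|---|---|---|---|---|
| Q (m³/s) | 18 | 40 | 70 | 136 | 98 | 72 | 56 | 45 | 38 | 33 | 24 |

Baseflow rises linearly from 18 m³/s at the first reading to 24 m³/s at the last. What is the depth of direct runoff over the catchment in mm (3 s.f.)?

d ≈ 50.2 mm

Direct runoff: 0.00, 21.40, 50.80, 116.20, 77.60, 51.00, 34.40, 22.80, 15.20, 9.60, 0.00 m³/s; ΣQ_DR = 399.0 m³/s.
V = ΣQ_DR · Δt = 399.0 × 3600 s = 1.436 × 10^6 m³.
Over A = 28.6 km², depth = V / A = 50.2 mm.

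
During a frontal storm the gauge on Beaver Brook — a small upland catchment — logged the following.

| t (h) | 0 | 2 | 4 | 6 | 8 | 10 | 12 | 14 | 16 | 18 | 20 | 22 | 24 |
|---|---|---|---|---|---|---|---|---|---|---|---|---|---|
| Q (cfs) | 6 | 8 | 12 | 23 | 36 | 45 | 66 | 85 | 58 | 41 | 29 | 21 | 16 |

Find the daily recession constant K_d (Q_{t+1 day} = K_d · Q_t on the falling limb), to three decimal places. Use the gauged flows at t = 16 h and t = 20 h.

K_d ≈ 0.016

Between t = 16 h and t = 20 h the flow falls from 58 to 29 cfs over 2×2 h = 4 h.
Per-interval ratio K = (29/58)^(1/2) = 0.7071; K_d = K^(24/2) = 0.016.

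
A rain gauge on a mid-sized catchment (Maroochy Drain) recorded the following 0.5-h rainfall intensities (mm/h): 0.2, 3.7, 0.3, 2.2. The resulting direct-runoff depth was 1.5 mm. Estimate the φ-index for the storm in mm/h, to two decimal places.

Only the 2 blocks with intensity above φ contribute runoff: 3.7, 2.2 mm/h.
Σ(I−φ)·Δt = d  ⇒  (3.7+2.2 − 2φ)·0.5 = 1.5
φ = (5.900 − 1.5/0.5) / 2 = 1.45 mm/h.

φ ≈ 1.45 mm/h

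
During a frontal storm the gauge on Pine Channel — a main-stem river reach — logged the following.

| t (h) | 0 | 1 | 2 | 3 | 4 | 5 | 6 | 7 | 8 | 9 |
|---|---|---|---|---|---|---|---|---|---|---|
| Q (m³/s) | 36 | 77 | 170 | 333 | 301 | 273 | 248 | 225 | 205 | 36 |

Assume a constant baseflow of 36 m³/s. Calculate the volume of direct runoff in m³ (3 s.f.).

V ≈ 5.56 × 10^6 m³

Direct-runoff ordinates (Q − Q_b): 0.0, 41.0, 134.0, 297.0, 265.0, 237.0, 212.0, 189.0, 169.0, 0.0 m³/s.
ΣQ_DR = 1544 m³/s.
With Δt = 1 h = 3600 s, V = ΣQ_DR · Δt = 1544 × 3600 = 5.56 × 10^6 m³.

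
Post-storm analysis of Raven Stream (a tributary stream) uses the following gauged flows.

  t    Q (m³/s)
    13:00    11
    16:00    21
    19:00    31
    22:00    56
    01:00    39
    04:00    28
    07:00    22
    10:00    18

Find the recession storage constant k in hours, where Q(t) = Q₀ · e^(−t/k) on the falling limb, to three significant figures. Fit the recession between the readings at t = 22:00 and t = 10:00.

k ≈ 10.6 h

On the falling limb, Q drops from 56 to 18 m³/s between t = 22:00 and t = 10:00 (Δt = 12 h).
k = −Δt / ln(Q₂/Q₁) = −12 / ln(18/56) = 10.6 h.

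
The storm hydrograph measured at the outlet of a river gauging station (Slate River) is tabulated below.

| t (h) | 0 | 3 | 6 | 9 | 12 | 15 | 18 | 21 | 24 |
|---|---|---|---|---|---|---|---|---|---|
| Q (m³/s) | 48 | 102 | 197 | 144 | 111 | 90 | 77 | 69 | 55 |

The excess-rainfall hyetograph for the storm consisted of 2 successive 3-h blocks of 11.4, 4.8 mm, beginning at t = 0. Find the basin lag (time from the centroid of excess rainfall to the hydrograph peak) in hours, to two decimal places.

Centroid of excess rainfall: t_c = Σ P_i·t̄_i / ΣP_i = 2.3889 h (block centres at 1.5, 4.5 h).
Hydrograph peak occurs at t = 6 h, so basin lag t_L = 6 − 2.3889 = 3.61 h.

t_L ≈ 3.61 h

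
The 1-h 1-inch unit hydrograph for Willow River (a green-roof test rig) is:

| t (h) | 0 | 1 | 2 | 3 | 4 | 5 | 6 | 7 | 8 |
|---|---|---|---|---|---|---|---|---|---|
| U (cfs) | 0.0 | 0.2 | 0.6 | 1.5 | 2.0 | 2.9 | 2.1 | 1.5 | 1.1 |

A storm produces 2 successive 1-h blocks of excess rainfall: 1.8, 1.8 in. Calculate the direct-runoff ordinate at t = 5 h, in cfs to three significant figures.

By discrete convolution, Q_j = Σ (P_i / 1 in) · U_{j−i}.
At t = 5 h (j=5): Q = (1.8/1)·2.9 + (1.8/1)·2.0 = 8.82 cfs.

Q ≈ 8.82 cfs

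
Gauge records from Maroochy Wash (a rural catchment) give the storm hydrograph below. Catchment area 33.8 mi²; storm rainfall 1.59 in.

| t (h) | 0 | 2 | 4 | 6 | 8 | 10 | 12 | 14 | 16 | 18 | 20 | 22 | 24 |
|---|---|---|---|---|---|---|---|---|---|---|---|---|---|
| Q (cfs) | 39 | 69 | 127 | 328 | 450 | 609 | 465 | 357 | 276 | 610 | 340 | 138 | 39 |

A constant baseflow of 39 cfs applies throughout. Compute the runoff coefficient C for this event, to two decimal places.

ΣQ_DR = 3340 cfs; V = ΣQ_DR·Δt = 2.405 × 10^7 ft³.
Runoff depth d = V / A = 0.3062 in.
C = d / P = 0.3062 / 1.59 = 0.19.

C ≈ 0.19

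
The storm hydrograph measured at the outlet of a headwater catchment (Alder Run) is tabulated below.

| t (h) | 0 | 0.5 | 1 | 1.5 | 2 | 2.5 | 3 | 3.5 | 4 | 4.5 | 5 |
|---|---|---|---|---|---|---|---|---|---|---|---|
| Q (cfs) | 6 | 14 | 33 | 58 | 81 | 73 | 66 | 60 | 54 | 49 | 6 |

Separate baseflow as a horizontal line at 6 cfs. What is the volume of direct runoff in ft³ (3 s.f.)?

V ≈ 7.81 × 10^5 ft³

Direct-runoff ordinates (Q − Q_b): 0.0, 8.0, 27.0, 52.0, 75.0, 67.0, 60.0, 54.0, 48.0, 43.0, 0.0 cfs.
ΣQ_DR = 434.0 cfs.
With Δt = 0.5 h = 1800 s, V = ΣQ_DR · Δt = 434.0 × 1800 = 7.81 × 10^5 ft³.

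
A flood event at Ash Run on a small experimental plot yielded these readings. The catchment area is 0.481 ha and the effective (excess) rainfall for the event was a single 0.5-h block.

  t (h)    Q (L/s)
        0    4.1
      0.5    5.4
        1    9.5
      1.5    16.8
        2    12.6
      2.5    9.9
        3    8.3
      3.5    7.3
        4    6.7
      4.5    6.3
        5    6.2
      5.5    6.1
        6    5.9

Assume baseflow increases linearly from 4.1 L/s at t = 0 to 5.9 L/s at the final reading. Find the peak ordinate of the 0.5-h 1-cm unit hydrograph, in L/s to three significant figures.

U_p ≈ 8.16 L/s

Direct runoff: 0.00, 1.15, 5.10, 12.25, 7.90, 5.05, 3.30, 2.15, 1.40, 0.85, 0.60, 0.35, 0.00 L/s; ΣQ_DR = 40.10 L/s, peak = 12.25 L/s.
Runoff depth d = ΣQ_DR·Δt / A = 40.10 × 1800 / (0.481 ha) = 15.01 mm.
The 1-cm UH is the DRH scaled by (10 mm)/d, so U_p = 12.25 × 10/15.01 = 8.16 L/s.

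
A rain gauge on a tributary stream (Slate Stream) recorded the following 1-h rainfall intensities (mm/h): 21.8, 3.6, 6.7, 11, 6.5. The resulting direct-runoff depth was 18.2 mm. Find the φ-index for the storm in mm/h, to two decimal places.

Only the 2 blocks with intensity above φ contribute runoff: 21.8, 11 mm/h.
Σ(I−φ)·Δt = d  ⇒  (21.8+11 − 2φ)·1 = 18.2
φ = (32.80 − 18.2/1) / 2 = 7.30 mm/h.

φ ≈ 7.30 mm/h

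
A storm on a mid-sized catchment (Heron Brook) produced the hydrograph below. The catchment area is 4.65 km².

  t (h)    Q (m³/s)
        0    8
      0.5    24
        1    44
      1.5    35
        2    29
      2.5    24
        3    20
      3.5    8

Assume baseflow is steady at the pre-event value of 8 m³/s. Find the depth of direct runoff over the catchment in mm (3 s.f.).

Direct runoff: 0.0, 16.0, 36.0, 27.0, 21.0, 16.0, 12.0, 0.0 m³/s; ΣQ_DR = 128.0 m³/s.
V = ΣQ_DR · Δt = 128.0 × 1800 s = 2.304 × 10^5 m³.
Over A = 4.65 km², depth = V / A = 49.5 mm.

d ≈ 49.5 mm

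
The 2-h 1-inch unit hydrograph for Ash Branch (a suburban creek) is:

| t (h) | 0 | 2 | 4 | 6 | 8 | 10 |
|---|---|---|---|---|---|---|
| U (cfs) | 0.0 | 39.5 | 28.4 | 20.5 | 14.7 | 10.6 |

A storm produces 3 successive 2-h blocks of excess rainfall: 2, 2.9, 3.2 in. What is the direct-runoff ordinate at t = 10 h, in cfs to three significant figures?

Q ≈ 129 cfs

By discrete convolution, Q_j = Σ (P_i / 1 in) · U_{j−i}.
At t = 10 h (j=5): Q = (2/1)·10.6 + (2.9/1)·14.7 + (3.2/1)·20.5 = 129 cfs.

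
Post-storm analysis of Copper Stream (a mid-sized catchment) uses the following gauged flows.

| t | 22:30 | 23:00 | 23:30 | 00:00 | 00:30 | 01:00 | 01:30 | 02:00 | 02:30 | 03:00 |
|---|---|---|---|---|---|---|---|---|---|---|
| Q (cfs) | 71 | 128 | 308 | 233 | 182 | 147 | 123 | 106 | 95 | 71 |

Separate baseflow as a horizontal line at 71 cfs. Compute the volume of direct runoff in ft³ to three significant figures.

Direct-runoff ordinates (Q − Q_b): 0.0, 57.0, 237.0, 162.0, 111.0, 76.0, 52.0, 35.0, 24.0, 0.0 cfs.
ΣQ_DR = 754.0 cfs.
With Δt = 0.5 h = 1800 s, V = ΣQ_DR · Δt = 754.0 × 1800 = 1.36 × 10^6 ft³.

V ≈ 1.36 × 10^6 ft³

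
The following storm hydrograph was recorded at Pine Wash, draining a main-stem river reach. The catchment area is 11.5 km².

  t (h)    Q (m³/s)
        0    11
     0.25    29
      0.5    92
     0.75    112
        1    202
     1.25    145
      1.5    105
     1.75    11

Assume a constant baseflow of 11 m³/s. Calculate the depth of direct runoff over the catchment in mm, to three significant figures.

d ≈ 48.4 mm

Direct runoff: 0.0, 18.0, 81.0, 101.0, 191.0, 134.0, 94.0, 0.0 m³/s; ΣQ_DR = 619.0 m³/s.
V = ΣQ_DR · Δt = 619.0 × 900 s = 5.571 × 10^5 m³.
Over A = 11.5 km², depth = V / A = 48.4 mm.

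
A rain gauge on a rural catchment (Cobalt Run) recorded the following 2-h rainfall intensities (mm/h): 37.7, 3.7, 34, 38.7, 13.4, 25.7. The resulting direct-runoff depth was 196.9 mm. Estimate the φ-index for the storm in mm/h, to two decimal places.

Only the 5 blocks with intensity above φ contribute runoff: 37.7, 34, 38.7, 13.4, 25.7 mm/h.
Σ(I−φ)·Δt = d  ⇒  (37.7+34+38.7+13.4+25.7 − 5φ)·2 = 196.9
φ = (149.5 − 196.9/2) / 5 = 10.21 mm/h.

φ ≈ 10.21 mm/h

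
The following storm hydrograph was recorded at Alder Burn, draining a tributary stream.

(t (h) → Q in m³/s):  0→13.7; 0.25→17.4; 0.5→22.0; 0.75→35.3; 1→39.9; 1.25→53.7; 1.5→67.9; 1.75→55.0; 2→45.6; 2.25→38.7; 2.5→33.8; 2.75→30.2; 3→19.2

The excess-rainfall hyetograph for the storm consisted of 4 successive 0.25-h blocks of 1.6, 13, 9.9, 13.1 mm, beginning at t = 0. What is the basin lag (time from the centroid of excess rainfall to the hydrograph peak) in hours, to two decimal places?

Centroid of excess rainfall: t_c = Σ P_i·t̄_i / ΣP_i = 0.6044 h (block centres at 0.125, 0.375, 0.625, 0.875 h).
Hydrograph peak occurs at t = 1.5 h, so basin lag t_L = 1.5 − 0.6044 = 0.90 h.

t_L ≈ 0.90 h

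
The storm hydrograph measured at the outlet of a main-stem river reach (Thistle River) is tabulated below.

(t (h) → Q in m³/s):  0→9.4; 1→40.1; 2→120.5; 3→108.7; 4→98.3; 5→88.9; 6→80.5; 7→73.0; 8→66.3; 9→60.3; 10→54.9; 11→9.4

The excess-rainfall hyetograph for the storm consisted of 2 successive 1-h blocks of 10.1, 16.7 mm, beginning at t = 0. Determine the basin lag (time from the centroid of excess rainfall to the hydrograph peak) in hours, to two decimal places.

t_L ≈ 0.88 h

Centroid of excess rainfall: t_c = Σ P_i·t̄_i / ΣP_i = 1.1231 h (block centres at 0.5, 1.5 h).
Hydrograph peak occurs at t = 2 h, so basin lag t_L = 2 − 1.1231 = 0.88 h.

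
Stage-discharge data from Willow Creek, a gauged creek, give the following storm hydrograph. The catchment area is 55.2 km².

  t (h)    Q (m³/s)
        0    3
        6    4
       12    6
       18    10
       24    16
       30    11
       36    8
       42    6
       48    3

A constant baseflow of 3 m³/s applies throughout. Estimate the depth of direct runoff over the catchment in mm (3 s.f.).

d ≈ 15.7 mm

Direct runoff: 0.0, 1.0, 3.0, 7.0, 13.0, 8.0, 5.0, 3.0, 0.0 m³/s; ΣQ_DR = 40.00 m³/s.
V = ΣQ_DR · Δt = 40.00 × 21600 s = 8.640 × 10^5 m³.
Over A = 55.2 km², depth = V / A = 15.7 mm.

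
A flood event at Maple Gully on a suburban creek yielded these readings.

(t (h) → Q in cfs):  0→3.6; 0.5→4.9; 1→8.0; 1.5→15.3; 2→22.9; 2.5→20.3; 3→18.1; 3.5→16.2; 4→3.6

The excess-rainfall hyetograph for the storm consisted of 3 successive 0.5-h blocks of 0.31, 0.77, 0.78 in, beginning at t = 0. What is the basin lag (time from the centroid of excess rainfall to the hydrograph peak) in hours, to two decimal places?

t_L ≈ 1.12 h

Centroid of excess rainfall: t_c = Σ P_i·t̄_i / ΣP_i = 0.8763 h (block centres at 0.25, 0.75, 1.25 h).
Hydrograph peak occurs at t = 2 h, so basin lag t_L = 2 − 0.8763 = 1.12 h.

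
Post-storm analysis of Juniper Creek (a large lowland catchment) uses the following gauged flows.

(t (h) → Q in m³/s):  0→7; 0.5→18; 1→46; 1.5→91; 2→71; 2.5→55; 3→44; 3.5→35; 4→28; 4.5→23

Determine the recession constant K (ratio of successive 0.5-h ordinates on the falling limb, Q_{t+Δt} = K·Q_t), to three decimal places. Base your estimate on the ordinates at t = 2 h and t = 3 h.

K ≈ 0.787

Using the recession-limb readings at t = 2 h and t = 3 h: Q falls from 71 to 44 m³/s over 2 intervals.
K = (Q₂/Q₁)^(1/2) = (44/71)^(1/2) = 0.787.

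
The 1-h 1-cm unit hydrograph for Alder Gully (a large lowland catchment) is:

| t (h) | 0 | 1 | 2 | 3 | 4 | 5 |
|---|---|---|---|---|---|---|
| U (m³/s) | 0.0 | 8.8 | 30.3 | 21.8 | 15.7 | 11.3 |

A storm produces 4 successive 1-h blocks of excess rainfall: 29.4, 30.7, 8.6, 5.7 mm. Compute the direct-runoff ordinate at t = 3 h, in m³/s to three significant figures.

By discrete convolution, Q_j = Σ (P_i / 10 mm) · U_{j−i}.
At t = 3 h (j=3): Q = (29.4/10)·21.8 + (30.7/10)·30.3 + (8.6/10)·8.8 + (5.7/10)·0.0 = 165 m³/s.

Q ≈ 165 m³/s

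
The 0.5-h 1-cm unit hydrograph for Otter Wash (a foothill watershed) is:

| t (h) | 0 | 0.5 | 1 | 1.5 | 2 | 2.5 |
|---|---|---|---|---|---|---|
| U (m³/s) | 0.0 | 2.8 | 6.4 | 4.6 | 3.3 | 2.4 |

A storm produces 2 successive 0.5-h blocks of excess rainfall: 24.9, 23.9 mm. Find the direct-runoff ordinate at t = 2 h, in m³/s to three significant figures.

Q ≈ 19.2 m³/s

By discrete convolution, Q_j = Σ (P_i / 10 mm) · U_{j−i}.
At t = 2 h (j=4): Q = (24.9/10)·3.3 + (23.9/10)·4.6 = 19.2 m³/s.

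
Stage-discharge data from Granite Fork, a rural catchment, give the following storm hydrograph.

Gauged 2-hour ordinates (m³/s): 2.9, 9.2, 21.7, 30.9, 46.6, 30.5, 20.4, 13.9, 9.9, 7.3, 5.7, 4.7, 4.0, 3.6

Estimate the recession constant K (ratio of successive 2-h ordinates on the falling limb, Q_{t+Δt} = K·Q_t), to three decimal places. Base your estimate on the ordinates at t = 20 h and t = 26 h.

K ≈ 0.858

Using the recession-limb readings at t = 20 h and t = 26 h: Q falls from 5.7 to 3.6 m³/s over 3 intervals.
K = (Q₂/Q₁)^(1/3) = (3.6/5.7)^(1/3) = 0.858.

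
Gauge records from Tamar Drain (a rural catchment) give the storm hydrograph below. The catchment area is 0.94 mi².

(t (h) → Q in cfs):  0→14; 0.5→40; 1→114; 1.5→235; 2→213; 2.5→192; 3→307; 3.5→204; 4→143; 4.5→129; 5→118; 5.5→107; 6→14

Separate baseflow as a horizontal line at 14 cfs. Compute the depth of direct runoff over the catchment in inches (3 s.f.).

Direct runoff: 0.0, 26.0, 100.0, 221.0, 199.0, 178.0, 293.0, 190.0, 129.0, 115.0, 104.0, 93.0, 0.0 cfs; ΣQ_DR = 1648 cfs.
V = ΣQ_DR · Δt = 1648 × 1800 s = 2.966 × 10^6 ft³.
Over A = 0.94 mi², depth = V / A = 1.36 in.

d ≈ 1.36 in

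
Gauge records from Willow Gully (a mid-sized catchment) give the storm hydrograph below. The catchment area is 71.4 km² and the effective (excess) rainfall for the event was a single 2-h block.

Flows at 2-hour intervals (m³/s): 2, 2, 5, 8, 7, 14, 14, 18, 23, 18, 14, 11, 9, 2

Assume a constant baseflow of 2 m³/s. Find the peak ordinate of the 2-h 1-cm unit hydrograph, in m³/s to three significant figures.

U_p ≈ 17.5 m³/s

Direct runoff: 0.0, 0.0, 3.0, 6.0, 5.0, 12.0, 12.0, 16.0, 21.0, 16.0, 12.0, 9.0, 7.0, 0.0 m³/s; ΣQ_DR = 119.0 m³/s, peak = 21.0 m³/s.
Runoff depth d = ΣQ_DR·Δt / A = 119.0 × 7200 / (71.4 km²) = 12.00 mm.
The 1-cm UH is the DRH scaled by (10 mm)/d, so U_p = 21.0 × 10/12.00 = 17.5 m³/s.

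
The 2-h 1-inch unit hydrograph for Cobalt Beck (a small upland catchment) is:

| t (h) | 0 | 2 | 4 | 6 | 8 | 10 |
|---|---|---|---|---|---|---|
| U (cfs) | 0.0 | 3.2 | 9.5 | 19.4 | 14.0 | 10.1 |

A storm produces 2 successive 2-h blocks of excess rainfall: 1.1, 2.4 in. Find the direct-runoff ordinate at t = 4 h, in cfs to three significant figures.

Q ≈ 18.1 cfs

By discrete convolution, Q_j = Σ (P_i / 1 in) · U_{j−i}.
At t = 4 h (j=2): Q = (1.1/1)·9.5 + (2.4/1)·3.2 = 18.1 cfs.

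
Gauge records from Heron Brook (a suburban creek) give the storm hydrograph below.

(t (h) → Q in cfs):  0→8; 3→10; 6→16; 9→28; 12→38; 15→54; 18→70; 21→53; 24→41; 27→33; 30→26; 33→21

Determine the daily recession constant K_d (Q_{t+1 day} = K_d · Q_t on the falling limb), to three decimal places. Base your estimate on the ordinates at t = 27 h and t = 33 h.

K_d ≈ 0.164

Between t = 27 h and t = 33 h the flow falls from 33 to 21 cfs over 2×3 h = 6 h.
Per-interval ratio K = (21/33)^(1/2) = 0.7977; K_d = K^(24/3) = 0.164.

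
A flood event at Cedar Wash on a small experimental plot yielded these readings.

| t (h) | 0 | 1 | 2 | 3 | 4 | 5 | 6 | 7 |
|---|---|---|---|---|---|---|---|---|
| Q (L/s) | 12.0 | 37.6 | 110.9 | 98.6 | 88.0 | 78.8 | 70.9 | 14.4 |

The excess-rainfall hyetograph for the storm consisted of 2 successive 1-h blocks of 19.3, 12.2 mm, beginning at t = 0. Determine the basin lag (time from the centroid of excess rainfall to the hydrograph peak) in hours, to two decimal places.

Centroid of excess rainfall: t_c = Σ P_i·t̄_i / ΣP_i = 0.8873 h (block centres at 0.5, 1.5 h).
Hydrograph peak occurs at t = 2 h, so basin lag t_L = 2 − 0.8873 = 1.11 h.

t_L ≈ 1.11 h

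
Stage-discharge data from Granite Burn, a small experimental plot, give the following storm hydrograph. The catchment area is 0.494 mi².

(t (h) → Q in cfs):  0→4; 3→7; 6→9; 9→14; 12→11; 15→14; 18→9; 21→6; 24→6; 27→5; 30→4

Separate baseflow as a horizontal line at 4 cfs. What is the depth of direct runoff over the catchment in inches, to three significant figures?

Direct runoff: 0.0, 3.0, 5.0, 10.0, 7.0, 10.0, 5.0, 2.0, 2.0, 1.0, 0.0 cfs; ΣQ_DR = 45.00 cfs.
V = ΣQ_DR · Δt = 45.00 × 10800 s = 4.860 × 10^5 ft³.
Over A = 0.494 mi², depth = V / A = 0.423 in.

d ≈ 0.423 in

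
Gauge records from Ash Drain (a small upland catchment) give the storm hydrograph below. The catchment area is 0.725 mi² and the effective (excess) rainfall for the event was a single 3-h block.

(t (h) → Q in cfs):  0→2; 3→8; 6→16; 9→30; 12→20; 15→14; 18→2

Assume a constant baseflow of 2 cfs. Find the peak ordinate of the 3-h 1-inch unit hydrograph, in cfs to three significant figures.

U_p ≈ 56.0 cfs

Direct runoff: 0.0, 6.0, 14.0, 28.0, 18.0, 12.0, 0.0 cfs; ΣQ_DR = 78.00 cfs, peak = 28.0 cfs.
Runoff depth d = ΣQ_DR·Δt / A = 78.00 × 10800 / (0.725 mi²) = 0.5001 in.
The 1-inch UH is the DRH scaled by (1 in)/d, so U_p = 28.0 × 1/0.5001 = 56.0 cfs.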